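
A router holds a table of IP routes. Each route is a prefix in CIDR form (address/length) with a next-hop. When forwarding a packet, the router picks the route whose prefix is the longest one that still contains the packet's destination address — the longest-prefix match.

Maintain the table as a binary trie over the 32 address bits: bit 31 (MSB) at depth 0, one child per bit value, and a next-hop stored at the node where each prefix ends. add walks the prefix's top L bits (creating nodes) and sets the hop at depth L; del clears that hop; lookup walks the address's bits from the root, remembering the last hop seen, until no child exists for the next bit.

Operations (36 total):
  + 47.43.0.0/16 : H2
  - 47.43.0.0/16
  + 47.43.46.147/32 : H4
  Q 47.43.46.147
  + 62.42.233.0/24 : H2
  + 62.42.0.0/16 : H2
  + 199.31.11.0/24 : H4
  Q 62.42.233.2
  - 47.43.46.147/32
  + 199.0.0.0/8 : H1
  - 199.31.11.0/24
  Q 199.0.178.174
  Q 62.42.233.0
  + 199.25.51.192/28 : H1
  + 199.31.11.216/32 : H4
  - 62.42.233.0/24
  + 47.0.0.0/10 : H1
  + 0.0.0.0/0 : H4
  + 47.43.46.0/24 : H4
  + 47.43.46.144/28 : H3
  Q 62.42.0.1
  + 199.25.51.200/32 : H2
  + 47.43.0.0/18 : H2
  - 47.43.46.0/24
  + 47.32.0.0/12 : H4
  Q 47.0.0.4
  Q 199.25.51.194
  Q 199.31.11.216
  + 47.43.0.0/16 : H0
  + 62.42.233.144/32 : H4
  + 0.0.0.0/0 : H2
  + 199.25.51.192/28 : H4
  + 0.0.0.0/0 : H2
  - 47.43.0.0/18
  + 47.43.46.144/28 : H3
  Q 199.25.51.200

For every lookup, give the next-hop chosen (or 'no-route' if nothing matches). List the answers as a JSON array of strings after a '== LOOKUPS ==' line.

Apply in order:
  add 47.43.0.0/16 -> H2 at depth 16
  - 47.43.0.0/16 clear@16
  add 47.43.46.147/32 -> H4 at depth 32
  lookup 47.43.46.147: bits 00101111001010110010111010010011 walk d0:-→d1:-→d2:-→d3:-→d4:-→d5:-→d6:-→d7:-→d8:-→d9:-→d10:-→d11:-→d12:-→d13:-→d14:-→d15:-→d16:-→d17:-→d18:-→d19:-→d20:-→d21:-→d22:-→d23:-→d24:-→d25:-→d26:-→d27:-→d28:-→d29:-→d30:-→d31:-→d32:H4 -> H4
  add 62.42.233.0/24 -> H2 at depth 24
  add 62.42.0.0/16 -> H2 at depth 16
  add 199.31.11.0/24 -> H4 at depth 24
  lookup 62.42.233.2: bits 001111100010101011101001 walk d0:-→d1:-→d2:-→d3:-→d4:-→d5:-→d6:-→d7:-→d8:-→d9:-→d10:-→d11:-→d12:-→d13:-→d14:-→d15:-→d16:H2→d17:-→d18:-→d19:-→d20:-→d21:-→d22:-→d23:-→d24:H2 -> H2
  - 47.43.46.147/32 clear@32
  add 199.0.0.0/8 -> H1 at depth 8
  - 199.31.11.0/24 clear@24
  lookup 199.0.178.174: bits 11000111000 walk d0:-→d1:-→d2:-→d3:-→d4:-→d5:-→d6:-→d7:-→d8:H1→d9:-→d10:-→d11:- -> H1
  lookup 62.42.233.0: bits 001111100010101011101001 walk d0:-→d1:-→d2:-→d3:-→d4:-→d5:-→d6:-→d7:-→d8:-→d9:-→d10:-→d11:-→d12:-→d13:-→d14:-→d15:-→d16:H2→d17:-→d18:-→d19:-→d20:-→d21:-→d22:-→d23:-→d24:H2 -> H2
  add 199.25.51.192/28 -> H1 at depth 28
  add 199.31.11.216/32 -> H4 at depth 32
  - 62.42.233.0/24 clear@24
  add 47.0.0.0/10 -> H1 at depth 10
  add 0.0.0.0/0 -> H4 at depth 0
  add 47.43.46.0/24 -> H4 at depth 24
  add 47.43.46.144/28 -> H3 at depth 28
  lookup 62.42.0.1: bits 0011111000101010 walk d0:H4→d1:-→d2:-→d3:-→d4:-→d5:-→d6:-→d7:-→d8:-→d9:-→d10:-→d11:-→d12:-→d13:-→d14:-→d15:-→d16:H2 -> H2
  add 199.25.51.200/32 -> H2 at depth 32
  add 47.43.0.0/18 -> H2 at depth 18
  - 47.43.46.0/24 clear@24
  add 47.32.0.0/12 -> H4 at depth 12
  lookup 47.0.0.4: bits 0010111100 walk d0:H4→d1:-→d2:-→d3:-→d4:-→d5:-→d6:-→d7:-→d8:-→d9:-→d10:H1 -> H1
  lookup 199.25.51.194: bits 1100011100011001001100111100 walk d0:H4→d1:-→d2:-→d3:-→d4:-→d5:-→d6:-→d7:-→d8:H1→d9:-→d10:-→d11:-→d12:-→d13:-→d14:-→d15:-→d16:-→d17:-→d18:-→d19:-→d20:-→d21:-→d22:-→d23:-→d24:-→d25:-→d26:-→d27:-→d28:H1 -> H1
  lookup 199.31.11.216: bits 11000111000111110000101111011000 walk d0:H4→d1:-→d2:-→d3:-→d4:-→d5:-→d6:-→d7:-→d8:H1→d9:-→d10:-→d11:-→d12:-→d13:-→d14:-→d15:-→d16:-→d17:-→d18:-→d19:-→d20:-→d21:-→d22:-→d23:-→d24:-→d25:-→d26:-→d27:-→d28:-→d29:-→d30:-→d31:-→d32:H4 -> H4
  add 47.43.0.0/16 -> H0 at depth 16
  add 62.42.233.144/32 -> H4 at depth 32
  add 0.0.0.0/0 -> H2 at depth 0
  add 199.25.51.192/28 -> H4 at depth 28
  add 0.0.0.0/0 -> H2 at depth 0
  - 47.43.0.0/18 clear@18
  add 47.43.46.144/28 -> H3 at depth 28
  lookup 199.25.51.200: bits 11000111000110010011001111001000 walk d0:H2→d1:-→d2:-→d3:-→d4:-→d5:-→d6:-→d7:-→d8:H1→d9:-→d10:-→d11:-→d12:-→d13:-→d14:-→d15:-→d16:-→d17:-→d18:-→d19:-→d20:-→d21:-→d22:-→d23:-→d24:-→d25:-→d26:-→d27:-→d28:H4→d29:-→d30:-→d31:-→d32:H2 -> H2

== LOOKUPS ==
["H4","H2","H1","H2","H2","H1","H1","H4","H2"]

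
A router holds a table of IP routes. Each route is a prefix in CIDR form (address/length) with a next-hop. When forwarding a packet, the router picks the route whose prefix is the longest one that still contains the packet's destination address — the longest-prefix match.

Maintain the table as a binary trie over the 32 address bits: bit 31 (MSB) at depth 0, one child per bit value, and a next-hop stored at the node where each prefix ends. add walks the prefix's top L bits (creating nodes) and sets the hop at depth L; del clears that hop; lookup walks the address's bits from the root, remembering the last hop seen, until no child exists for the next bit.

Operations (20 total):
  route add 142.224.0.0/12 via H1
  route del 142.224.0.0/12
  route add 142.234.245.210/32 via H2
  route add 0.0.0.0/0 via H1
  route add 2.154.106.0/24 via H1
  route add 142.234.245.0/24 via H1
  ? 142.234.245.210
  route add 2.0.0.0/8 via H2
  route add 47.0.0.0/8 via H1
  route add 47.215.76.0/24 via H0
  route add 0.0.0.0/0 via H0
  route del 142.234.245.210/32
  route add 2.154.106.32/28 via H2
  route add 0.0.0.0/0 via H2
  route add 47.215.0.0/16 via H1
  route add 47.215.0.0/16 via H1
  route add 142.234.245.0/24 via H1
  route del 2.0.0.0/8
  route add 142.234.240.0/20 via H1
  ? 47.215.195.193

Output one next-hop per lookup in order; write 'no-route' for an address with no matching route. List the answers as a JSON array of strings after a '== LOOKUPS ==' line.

Apply in order:
  + 142.224.0.0/12 (H1) depth=12
  - 142.224.0.0/12 clear@12
  + 142.234.245.210/32 (H2) depth=32
  + 0.0.0.0/0 (H1) depth=0
  + 2.154.106.0/24 (H1) depth=24
  + 142.234.245.0/24 (H1) depth=24
  lookup 142.234.245.210: bits 10001110111010101111010111010010 walk d0:H1→d1:-→d2:-→d3:-→d4:-→d5:-→d6:-→d7:-→d8:-→d9:-→d10:-→d11:-→d12:-→d13:-→d14:-→d15:-→d16:-→d17:-→d18:-→d19:-→d20:-→d21:-→d22:-→d23:-→d24:H1→d25:-→d26:-→d27:-→d28:-→d29:-→d30:-→d31:-→d32:H2 -> H2
  + 2.0.0.0/8 (H2) depth=8
  + 47.0.0.0/8 (H1) depth=8
  + 47.215.76.0/24 (H0) depth=24
  + 0.0.0.0/0 (H0) depth=0
  - 142.234.245.210/32 clear@32
  + 2.154.106.32/28 (H2) depth=28
  + 0.0.0.0/0 (H2) depth=0
  + 47.215.0.0/16 (H1) depth=16
  + 47.215.0.0/16 (H1) depth=16
  + 142.234.245.0/24 (H1) depth=24
  - 2.0.0.0/8 clear@8
  + 142.234.240.0/20 (H1) depth=20
  lookup 47.215.195.193: bits 0010111111010111 walk d0:H2→d1:-→d2:-→d3:-→d4:-→d5:-→d6:-→d7:-→d8:H1→d9:-→d10:-→d11:-→d12:-→d13:-→d14:-→d15:-→d16:H1 -> H1

== LOOKUPS ==
["H2","H1"]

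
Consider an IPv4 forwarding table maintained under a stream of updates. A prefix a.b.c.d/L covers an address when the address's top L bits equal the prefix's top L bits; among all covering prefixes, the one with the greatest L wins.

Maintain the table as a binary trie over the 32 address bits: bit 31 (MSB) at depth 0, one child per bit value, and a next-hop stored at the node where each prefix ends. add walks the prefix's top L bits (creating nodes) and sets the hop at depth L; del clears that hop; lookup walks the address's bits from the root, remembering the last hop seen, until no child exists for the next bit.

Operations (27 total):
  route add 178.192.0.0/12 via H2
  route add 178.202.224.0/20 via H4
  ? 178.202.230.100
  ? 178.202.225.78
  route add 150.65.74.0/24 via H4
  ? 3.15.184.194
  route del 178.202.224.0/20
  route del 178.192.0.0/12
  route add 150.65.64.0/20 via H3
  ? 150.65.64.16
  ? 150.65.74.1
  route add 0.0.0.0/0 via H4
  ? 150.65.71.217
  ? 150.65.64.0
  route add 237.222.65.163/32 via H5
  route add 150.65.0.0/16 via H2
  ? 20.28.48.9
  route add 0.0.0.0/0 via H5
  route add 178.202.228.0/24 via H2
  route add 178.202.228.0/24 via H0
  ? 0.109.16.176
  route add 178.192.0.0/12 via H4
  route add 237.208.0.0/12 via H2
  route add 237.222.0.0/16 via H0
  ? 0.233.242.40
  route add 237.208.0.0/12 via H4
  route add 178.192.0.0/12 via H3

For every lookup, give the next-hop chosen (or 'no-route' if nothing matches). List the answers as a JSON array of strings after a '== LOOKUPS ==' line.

Trace:
  + 178.192.0.0/12 (H2) depth=12
  + 178.202.224.0/20 (H4) depth=20
  Q 178.202.230.100: descend 10110010110010101110 ; hops seen [H2,H4] ; pick H4
  Q 178.202.225.78: descend 10110010110010101110 ; hops seen [H2,H4] ; pick H4
  + 150.65.74.0/24 (H4) depth=24
  Q 3.15.184.194: descend ε ; hops seen [∅] ; pick no-route
  del 178.202.224.0/20 (clear depth 20)
  del 178.192.0.0/12 (clear depth 12)
  + 150.65.64.0/20 (H3) depth=20
  Q 150.65.64.16: descend 10010110010000010100 ; hops seen [H3] ; pick H3
  Q 150.65.74.1: descend 100101100100000101001010 ; hops seen [H3,H4] ; pick H4
  + 0.0.0.0/0 (H4) depth=0
  Q 150.65.71.217: descend 10010110010000010100 ; hops seen [H4,H3] ; pick H3
  Q 150.65.64.0: descend 10010110010000010100 ; hops seen [H4,H3] ; pick H3
  + 237.222.65.163/32 (H5) depth=32
  + 150.65.0.0/16 (H2) depth=16
  Q 20.28.48.9: descend ε ; hops seen [H4] ; pick H4
  + 0.0.0.0/0 (H5) depth=0
  + 178.202.228.0/24 (H2) depth=24
  + 178.202.228.0/24 (H0) depth=24
  Q 0.109.16.176: descend ε ; hops seen [H5] ; pick H5
  + 178.192.0.0/12 (H4) depth=12
  + 237.208.0.0/12 (H2) depth=12
  + 237.222.0.0/16 (H0) depth=16
  Q 0.233.242.40: descend ε ; hops seen [H5] ; pick H5
  + 237.208.0.0/12 (H4) depth=12
  + 178.192.0.0/12 (H3) depth=12

== LOOKUPS ==
["H4","H4","no-route","H3","H4","H3","H3","H4","H5","H5"]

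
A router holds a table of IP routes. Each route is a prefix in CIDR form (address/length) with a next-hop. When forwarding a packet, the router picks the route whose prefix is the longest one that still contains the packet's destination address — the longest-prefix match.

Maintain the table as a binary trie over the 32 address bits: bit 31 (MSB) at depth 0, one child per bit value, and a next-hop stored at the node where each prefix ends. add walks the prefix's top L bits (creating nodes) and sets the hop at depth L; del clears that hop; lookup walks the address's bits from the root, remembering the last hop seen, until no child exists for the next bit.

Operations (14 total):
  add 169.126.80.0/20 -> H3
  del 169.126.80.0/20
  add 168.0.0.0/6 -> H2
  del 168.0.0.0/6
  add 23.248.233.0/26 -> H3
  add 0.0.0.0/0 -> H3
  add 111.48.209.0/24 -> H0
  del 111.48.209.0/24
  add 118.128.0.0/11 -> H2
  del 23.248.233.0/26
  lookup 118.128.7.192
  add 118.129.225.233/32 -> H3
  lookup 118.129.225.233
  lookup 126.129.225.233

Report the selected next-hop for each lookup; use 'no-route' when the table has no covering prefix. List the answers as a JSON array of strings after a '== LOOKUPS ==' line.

Trace:
  + 169.126.80.0/20 (H3) depth=20
  del 169.126.80.0/20 (clear depth 20)
  + 168.0.0.0/6 (H2) depth=6
  del 168.0.0.0/6 (clear depth 6)
  + 23.248.233.0/26 (H3) depth=26
  + 0.0.0.0/0 (H3) depth=0
  + 111.48.209.0/24 (H0) depth=24
  del 111.48.209.0/24 (clear depth 24)
  + 118.128.0.0/11 (H2) depth=11
  del 23.248.233.0/26 (clear depth 26)
  Q 118.128.7.192: descend 01110110100 ; hops seen [H3,H2] ; pick H2
  + 118.129.225.233/32 (H3) depth=32
  Q 118.129.225.233: descend 01110110100000011110000111101001 ; hops seen [H3,H2,H3] ; pick H3
  Q 126.129.225.233: descend 0111 ; hops seen [H3] ; pick H3

== LOOKUPS ==
["H2","H3","H3"]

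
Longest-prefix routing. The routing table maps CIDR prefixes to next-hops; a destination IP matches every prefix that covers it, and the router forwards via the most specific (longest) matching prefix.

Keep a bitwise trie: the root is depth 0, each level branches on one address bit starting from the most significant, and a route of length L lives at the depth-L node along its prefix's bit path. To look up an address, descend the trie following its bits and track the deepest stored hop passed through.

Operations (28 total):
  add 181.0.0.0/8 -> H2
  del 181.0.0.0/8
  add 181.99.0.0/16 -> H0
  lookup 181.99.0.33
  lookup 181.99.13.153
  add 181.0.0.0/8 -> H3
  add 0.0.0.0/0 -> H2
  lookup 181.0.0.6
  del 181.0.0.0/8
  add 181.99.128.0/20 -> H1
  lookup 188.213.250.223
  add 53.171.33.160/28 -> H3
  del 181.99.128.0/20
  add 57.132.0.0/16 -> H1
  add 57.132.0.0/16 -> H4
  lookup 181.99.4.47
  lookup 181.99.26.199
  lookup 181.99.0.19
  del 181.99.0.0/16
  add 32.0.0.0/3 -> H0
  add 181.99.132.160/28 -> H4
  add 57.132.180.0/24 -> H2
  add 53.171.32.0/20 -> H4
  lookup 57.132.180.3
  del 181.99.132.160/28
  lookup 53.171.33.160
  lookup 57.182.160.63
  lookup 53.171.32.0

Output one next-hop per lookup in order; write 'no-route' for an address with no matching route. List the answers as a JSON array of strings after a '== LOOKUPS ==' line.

Apply in order:
  add 181.0.0.0/8 -> H2 at depth 8
  del 181.0.0.0/8 (clear depth 8)
  add 181.99.0.0/16 -> H0 at depth 16
  Q 181.99.0.33: descend 1011010101100011 ; hops seen [H0] ; pick H0
  Q 181.99.13.153: descend 1011010101100011 ; hops seen [H0] ; pick H0
  add 181.0.0.0/8 -> H3 at depth 8
  add 0.0.0.0/0 -> H2 at depth 0
  Q 181.0.0.6: descend 101101010 ; hops seen [H2,H3] ; pick H3
  del 181.0.0.0/8 (clear depth 8)
  add 181.99.128.0/20 -> H1 at depth 20
  Q 188.213.250.223: descend 1011 ; hops seen [H2] ; pick H2
  add 53.171.33.160/28 -> H3 at depth 28
  del 181.99.128.0/20 (clear depth 20)
  add 57.132.0.0/16 -> H1 at depth 16
  add 57.132.0.0/16 -> H4 at depth 16
  Q 181.99.4.47: descend 1011010101100011 ; hops seen [H2,H0] ; pick H0
  Q 181.99.26.199: descend 1011010101100011 ; hops seen [H2,H0] ; pick H0
  Q 181.99.0.19: descend 1011010101100011 ; hops seen [H2,H0] ; pick H0
  del 181.99.0.0/16 (clear depth 16)
  add 32.0.0.0/3 -> H0 at depth 3
  add 181.99.132.160/28 -> H4 at depth 28
  add 57.132.180.0/24 -> H2 at depth 24
  add 53.171.32.0/20 -> H4 at depth 20
  Q 57.132.180.3: descend 001110011000010010110100 ; hops seen [H2,H0,H4,H2] ; pick H2
  del 181.99.132.160/28 (clear depth 28)
  Q 53.171.33.160: descend 0011010110101011001000011010 ; hops seen [H2,H0,H4,H3] ; pick H3
  Q 57.182.160.63: descend 0011100110 ; hops seen [H2,H0] ; pick H0
  Q 53.171.32.0: descend 00110101101010110010000 ; hops seen [H2,H0,H4] ; pick H4

== LOOKUPS ==
["H0","H0","H3","H2","H0","H0","H0","H2","H3","H0","H4"]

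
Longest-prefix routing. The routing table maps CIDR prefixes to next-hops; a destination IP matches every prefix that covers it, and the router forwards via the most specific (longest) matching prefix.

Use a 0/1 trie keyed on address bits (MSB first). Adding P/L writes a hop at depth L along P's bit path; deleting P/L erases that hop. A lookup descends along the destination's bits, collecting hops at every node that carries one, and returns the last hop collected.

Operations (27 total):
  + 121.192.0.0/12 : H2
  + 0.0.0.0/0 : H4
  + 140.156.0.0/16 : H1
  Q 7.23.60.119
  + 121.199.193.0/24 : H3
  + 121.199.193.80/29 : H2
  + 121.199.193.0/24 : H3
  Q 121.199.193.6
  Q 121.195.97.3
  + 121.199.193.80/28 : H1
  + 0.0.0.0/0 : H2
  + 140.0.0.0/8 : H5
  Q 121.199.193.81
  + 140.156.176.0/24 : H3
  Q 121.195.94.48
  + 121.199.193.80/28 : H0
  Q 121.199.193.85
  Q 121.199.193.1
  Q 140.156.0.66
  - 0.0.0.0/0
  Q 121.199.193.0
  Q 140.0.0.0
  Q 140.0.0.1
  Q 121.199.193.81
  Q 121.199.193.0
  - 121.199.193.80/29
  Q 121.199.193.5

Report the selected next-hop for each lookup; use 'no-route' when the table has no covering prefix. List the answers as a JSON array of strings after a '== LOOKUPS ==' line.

Process each operation:
  add 121.192.0.0/12 -> H2 at depth 12
  add 0.0.0.0/0 -> H4 at depth 0
  add 140.156.0.0/16 -> H1 at depth 16
  Q 7.23.60.119: descend 0 ; hops seen [H4] ; pick H4
  add 121.199.193.0/24 -> H3 at depth 24
  add 121.199.193.80/29 -> H2 at depth 29
  add 121.199.193.0/24 -> H3 at depth 24
  Q 121.199.193.6: descend 0111100111000111110000010 ; hops seen [H4,H2,H3] ; pick H3
  Q 121.195.97.3: descend 0111100111000 ; hops seen [H4,H2] ; pick H2
  add 121.199.193.80/28 -> H1 at depth 28
  add 0.0.0.0/0 -> H2 at depth 0
  add 140.0.0.0/8 -> H5 at depth 8
  Q 121.199.193.81: descend 01111001110001111100000101010 ; hops seen [H2,H2,H3,H1,H2] ; pick H2
  add 140.156.176.0/24 -> H3 at depth 24
  Q 121.195.94.48: descend 0111100111000 ; hops seen [H2,H2] ; pick H2
  add 121.199.193.80/28 -> H0 at depth 28
  Q 121.199.193.85: descend 01111001110001111100000101010 ; hops seen [H2,H2,H3,H0,H2] ; pick H2
  Q 121.199.193.1: descend 0111100111000111110000010 ; hops seen [H2,H2,H3] ; pick H3
  Q 140.156.0.66: descend 1000110010011100 ; hops seen [H2,H5,H1] ; pick H1
  - 0.0.0.0/0 clear@0
  Q 121.199.193.0: descend 0111100111000111110000010 ; hops seen [H2,H3] ; pick H3
  Q 140.0.0.0: descend 10001100 ; hops seen [H5] ; pick H5
  Q 140.0.0.1: descend 10001100 ; hops seen [H5] ; pick H5
  Q 121.199.193.81: descend 01111001110001111100000101010 ; hops seen [H2,H3,H0,H2] ; pick H2
  Q 121.199.193.0: descend 0111100111000111110000010 ; hops seen [H2,H3] ; pick H3
  - 121.199.193.80/29 clear@29
  Q 121.199.193.5: descend 0111100111000111110000010 ; hops seen [H2,H3] ; pick H3

== LOOKUPS ==
["H4","H3","H2","H2","H2","H2","H3","H1","H3","H5","H5","H2","H3","H3"]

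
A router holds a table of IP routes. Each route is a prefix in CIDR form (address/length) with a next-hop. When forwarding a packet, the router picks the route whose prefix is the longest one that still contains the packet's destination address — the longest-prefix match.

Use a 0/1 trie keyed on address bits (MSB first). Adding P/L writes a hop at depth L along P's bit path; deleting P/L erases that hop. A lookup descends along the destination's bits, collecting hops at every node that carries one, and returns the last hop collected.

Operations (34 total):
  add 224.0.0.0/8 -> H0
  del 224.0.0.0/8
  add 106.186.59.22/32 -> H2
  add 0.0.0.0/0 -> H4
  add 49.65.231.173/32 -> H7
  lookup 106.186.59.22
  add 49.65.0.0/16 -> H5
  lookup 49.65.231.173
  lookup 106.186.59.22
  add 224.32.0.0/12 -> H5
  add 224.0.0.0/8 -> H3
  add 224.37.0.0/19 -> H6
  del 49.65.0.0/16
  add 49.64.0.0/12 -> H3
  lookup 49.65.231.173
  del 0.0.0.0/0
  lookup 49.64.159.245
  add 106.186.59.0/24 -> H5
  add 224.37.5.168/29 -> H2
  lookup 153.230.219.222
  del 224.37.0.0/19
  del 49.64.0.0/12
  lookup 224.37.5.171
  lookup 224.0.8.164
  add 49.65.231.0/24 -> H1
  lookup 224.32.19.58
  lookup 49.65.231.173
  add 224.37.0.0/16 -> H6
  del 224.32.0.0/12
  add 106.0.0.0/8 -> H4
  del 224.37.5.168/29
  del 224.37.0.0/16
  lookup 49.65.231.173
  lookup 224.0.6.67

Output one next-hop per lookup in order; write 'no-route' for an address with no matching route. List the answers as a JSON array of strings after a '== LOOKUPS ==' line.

Process each operation:
  add 224.0.0.0/8 -> H0 at depth 8
  - 224.0.0.0/8 clear@8
  add 106.186.59.22/32 -> H2 at depth 32
  add 0.0.0.0/0 -> H4 at depth 0
  add 49.65.231.173/32 -> H7 at depth 32
  Q 106.186.59.22: descend 01101010101110100011101100010110 ; hops seen [H4,H2] ; pick H2
  add 49.65.0.0/16 -> H5 at depth 16
  Q 49.65.231.173: descend 00110001010000011110011110101101 ; hops seen [H4,H5,H7] ; pick H7
  Q 106.186.59.22: descend 01101010101110100011101100010110 ; hops seen [H4,H2] ; pick H2
  add 224.32.0.0/12 -> H5 at depth 12
  add 224.0.0.0/8 -> H3 at depth 8
  add 224.37.0.0/19 -> H6 at depth 19
  - 49.65.0.0/16 clear@16
  add 49.64.0.0/12 -> H3 at depth 12
  Q 49.65.231.173: descend 00110001010000011110011110101101 ; hops seen [H4,H3,H7] ; pick H7
  - 0.0.0.0/0 clear@0
  Q 49.64.159.245: descend 001100010100000 ; hops seen [H3] ; pick H3
  add 106.186.59.0/24 -> H5 at depth 24
  add 224.37.5.168/29 -> H2 at depth 29
  Q 153.230.219.222: descend 1 ; hops seen [∅] ; pick no-route
  - 224.37.0.0/19 clear@19
  - 49.64.0.0/12 clear@12
  Q 224.37.5.171: descend 11100000001001010000010110101 ; hops seen [H3,H5,H2] ; pick H2
  Q 224.0.8.164: descend 1110000000 ; hops seen [H3] ; pick H3
  add 49.65.231.0/24 -> H1 at depth 24
  Q 224.32.19.58: descend 1110000000100 ; hops seen [H3,H5] ; pick H5
  Q 49.65.231.173: descend 00110001010000011110011110101101 ; hops seen [H1,H7] ; pick H7
  add 224.37.0.0/16 -> H6 at depth 16
  - 224.32.0.0/12 clear@12
  add 106.0.0.0/8 -> H4 at depth 8
  - 224.37.5.168/29 clear@29
  - 224.37.0.0/16 clear@16
  Q 49.65.231.173: descend 00110001010000011110011110101101 ; hops seen [H1,H7] ; pick H7
  Q 224.0.6.67: descend 1110000000 ; hops seen [H3] ; pick H3

== LOOKUPS ==
["H2","H7","H2","H7","H3","no-route","H2","H3","H5","H7","H7","H3"]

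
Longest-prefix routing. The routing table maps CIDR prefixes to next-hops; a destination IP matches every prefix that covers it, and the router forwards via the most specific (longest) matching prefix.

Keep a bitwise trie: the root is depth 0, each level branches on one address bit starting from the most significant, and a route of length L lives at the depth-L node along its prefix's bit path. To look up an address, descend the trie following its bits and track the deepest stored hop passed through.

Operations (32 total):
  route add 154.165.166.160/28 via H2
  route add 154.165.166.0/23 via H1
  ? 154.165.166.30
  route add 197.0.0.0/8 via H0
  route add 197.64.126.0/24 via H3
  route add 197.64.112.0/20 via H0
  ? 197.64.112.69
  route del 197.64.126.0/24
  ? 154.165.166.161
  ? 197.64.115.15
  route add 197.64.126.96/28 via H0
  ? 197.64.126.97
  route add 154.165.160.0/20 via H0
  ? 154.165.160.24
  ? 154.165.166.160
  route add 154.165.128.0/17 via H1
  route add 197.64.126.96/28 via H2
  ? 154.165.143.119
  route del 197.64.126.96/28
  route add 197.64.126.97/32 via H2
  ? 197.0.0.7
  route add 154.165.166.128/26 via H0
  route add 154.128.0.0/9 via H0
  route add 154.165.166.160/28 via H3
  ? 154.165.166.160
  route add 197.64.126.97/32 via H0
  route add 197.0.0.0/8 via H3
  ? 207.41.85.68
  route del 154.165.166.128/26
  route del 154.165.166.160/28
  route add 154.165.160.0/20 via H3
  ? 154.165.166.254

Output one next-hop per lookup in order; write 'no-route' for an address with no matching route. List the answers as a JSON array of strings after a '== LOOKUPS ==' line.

Apply in order:
  add 154.165.166.160/28 -> H2 at depth 28
  add 154.165.166.0/23 -> H1 at depth 23
  ? 154.165.166.30  path d0:-→d1:-→d2:-→d3:-→d4:-→d5:-→d6:-→d7:-→d8:-→d9:-→d10:-→d11:-→d12:-→d13:-→d14:-→d15:-→d16:-→d17:-→d18:-→d19:-→d20:-→d21:-→d22:-→d23:H1→d24:-  best=H1
  add 197.0.0.0/8 -> H0 at depth 8
  add 197.64.126.0/24 -> H3 at depth 24
  add 197.64.112.0/20 -> H0 at depth 20
  ? 197.64.112.69  path d0:-→d1:-→d2:-→d3:-→d4:-→d5:-→d6:-→d7:-→d8:H0→d9:-→d10:-→d11:-→d12:-→d13:-→d14:-→d15:-→d16:-→d17:-→d18:-→d19:-→d20:H0  best=H0
  - 197.64.126.0/24 clear@24
  ? 154.165.166.161  path d0:-→d1:-→d2:-→d3:-→d4:-→d5:-→d6:-→d7:-→d8:-→d9:-→d10:-→d11:-→d12:-→d13:-→d14:-→d15:-→d16:-→d17:-→d18:-→d19:-→d20:-→d21:-→d22:-→d23:H1→d24:-→d25:-→d26:-→d27:-→d28:H2  best=H2
  ? 197.64.115.15  path d0:-→d1:-→d2:-→d3:-→d4:-→d5:-→d6:-→d7:-→d8:H0→d9:-→d10:-→d11:-→d12:-→d13:-→d14:-→d15:-→d16:-→d17:-→d18:-→d19:-→d20:H0  best=H0
  add 197.64.126.96/28 -> H0 at depth 28
  ? 197.64.126.97  path d0:-→d1:-→d2:-→d3:-→d4:-→d5:-→d6:-→d7:-→d8:H0→d9:-→d10:-→d11:-→d12:-→d13:-→d14:-→d15:-→d16:-→d17:-→d18:-→d19:-→d20:H0→d21:-→d22:-→d23:-→d24:-→d25:-→d26:-→d27:-→d28:H0  best=H0
  add 154.165.160.0/20 -> H0 at depth 20
  ? 154.165.160.24  path d0:-→d1:-→d2:-→d3:-→d4:-→d5:-→d6:-→d7:-→d8:-→d9:-→d10:-→d11:-→d12:-→d13:-→d14:-→d15:-→d16:-→d17:-→d18:-→d19:-→d20:H0→d21:-  best=H0
  ? 154.165.166.160  path d0:-→d1:-→d2:-→d3:-→d4:-→d5:-→d6:-→d7:-→d8:-→d9:-→d10:-→d11:-→d12:-→d13:-→d14:-→d15:-→d16:-→d17:-→d18:-→d19:-→d20:H0→d21:-→d22:-→d23:H1→d24:-→d25:-→d26:-→d27:-→d28:H2  best=H2
  add 154.165.128.0/17 -> H1 at depth 17
  add 197.64.126.96/28 -> H2 at depth 28
  ? 154.165.143.119  path d0:-→d1:-→d2:-→d3:-→d4:-→d5:-→d6:-→d7:-→d8:-→d9:-→d10:-→d11:-→d12:-→d13:-→d14:-→d15:-→d16:-→d17:H1→d18:-  best=H1
  - 197.64.126.96/28 clear@28
  add 197.64.126.97/32 -> H2 at depth 32
  ? 197.0.0.7  path d0:-→d1:-→d2:-→d3:-→d4:-→d5:-→d6:-→d7:-→d8:H0→d9:-  best=H0
  add 154.165.166.128/26 -> H0 at depth 26
  add 154.128.0.0/9 -> H0 at depth 9
  add 154.165.166.160/28 -> H3 at depth 28
  ? 154.165.166.160  path d0:-→d1:-→d2:-→d3:-→d4:-→d5:-→d6:-→d7:-→d8:-→d9:H0→d10:-→d11:-→d12:-→d13:-→d14:-→d15:-→d16:-→d17:H1→d18:-→d19:-→d20:H0→d21:-→d22:-→d23:H1→d24:-→d25:-→d26:H0→d27:-→d28:H3  best=H3
  add 197.64.126.97/32 -> H0 at depth 32
  add 197.0.0.0/8 -> H3 at depth 8
  ? 207.41.85.68  path d0:-→d1:-→d2:-→d3:-→d4:-  best=no-route
  - 154.165.166.128/26 clear@26
  - 154.165.166.160/28 clear@28
  add 154.165.160.0/20 -> H3 at depth 20
  ? 154.165.166.254  path d0:-→d1:-→d2:-→d3:-→d4:-→d5:-→d6:-→d7:-→d8:-→d9:H0→d10:-→d11:-→d12:-→d13:-→d14:-→d15:-→d16:-→d17:H1→d18:-→d19:-→d20:H3→d21:-→d22:-→d23:H1→d24:-→d25:-  best=H1

== LOOKUPS ==
["H1","H0","H2","H0","H0","H0","H2","H1","H0","H3","no-route","H1"]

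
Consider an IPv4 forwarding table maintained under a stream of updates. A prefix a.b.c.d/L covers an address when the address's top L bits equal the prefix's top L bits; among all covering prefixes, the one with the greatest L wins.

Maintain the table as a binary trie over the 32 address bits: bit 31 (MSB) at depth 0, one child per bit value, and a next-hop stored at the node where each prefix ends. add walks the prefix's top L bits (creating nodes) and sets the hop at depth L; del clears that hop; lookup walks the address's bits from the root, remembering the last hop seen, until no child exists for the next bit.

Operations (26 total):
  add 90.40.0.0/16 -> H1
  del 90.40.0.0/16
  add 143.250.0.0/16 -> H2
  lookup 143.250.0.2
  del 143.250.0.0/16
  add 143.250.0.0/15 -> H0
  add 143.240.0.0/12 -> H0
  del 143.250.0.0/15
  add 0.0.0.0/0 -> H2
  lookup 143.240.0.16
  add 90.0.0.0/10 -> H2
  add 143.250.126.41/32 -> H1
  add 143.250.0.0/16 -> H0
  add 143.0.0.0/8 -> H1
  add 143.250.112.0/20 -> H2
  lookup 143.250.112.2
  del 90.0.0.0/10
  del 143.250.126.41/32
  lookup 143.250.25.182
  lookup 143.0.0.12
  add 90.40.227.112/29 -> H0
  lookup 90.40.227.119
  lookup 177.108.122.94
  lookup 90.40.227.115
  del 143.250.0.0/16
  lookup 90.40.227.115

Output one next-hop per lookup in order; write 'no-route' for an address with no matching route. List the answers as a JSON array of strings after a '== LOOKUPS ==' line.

Apply in order:
  add 90.40.0.0/16 -> H1 at depth 16
  del 90.40.0.0/16 (clear depth 16)
  add 143.250.0.0/16 -> H2 at depth 16
  lookup 143.250.0.2: bits 1000111111111010 walk d0:-→d1:-→d2:-→d3:-→d4:-→d5:-→d6:-→d7:-→d8:-→d9:-→d10:-→d11:-→d12:-→d13:-→d14:-→d15:-→d16:H2 -> H2
  del 143.250.0.0/16 (clear depth 16)
  add 143.250.0.0/15 -> H0 at depth 15
  add 143.240.0.0/12 -> H0 at depth 12
  del 143.250.0.0/15 (clear depth 15)
  add 0.0.0.0/0 -> H2 at depth 0
  lookup 143.240.0.16: bits 100011111111 walk d0:H2→d1:-→d2:-→d3:-→d4:-→d5:-→d6:-→d7:-→d8:-→d9:-→d10:-→d11:-→d12:H0 -> H0
  add 90.0.0.0/10 -> H2 at depth 10
  add 143.250.126.41/32 -> H1 at depth 32
  add 143.250.0.0/16 -> H0 at depth 16
  add 143.0.0.0/8 -> H1 at depth 8
  add 143.250.112.0/20 -> H2 at depth 20
  lookup 143.250.112.2: bits 10001111111110100111 walk d0:H2→d1:-→d2:-→d3:-→d4:-→d5:-→d6:-→d7:-→d8:H1→d9:-→d10:-→d11:-→d12:H0→d13:-→d14:-→d15:-→d16:H0→d17:-→d18:-→d19:-→d20:H2 -> H2
  del 90.0.0.0/10 (clear depth 10)
  del 143.250.126.41/32 (clear depth 32)
  lookup 143.250.25.182: bits 10001111111110100 walk d0:H2→d1:-→d2:-→d3:-→d4:-→d5:-→d6:-→d7:-→d8:H1→d9:-→d10:-→d11:-→d12:H0→d13:-→d14:-→d15:-→d16:H0→d17:- -> H0
  lookup 143.0.0.12: bits 10001111 walk d0:H2→d1:-→d2:-→d3:-→d4:-→d5:-→d6:-→d7:-→d8:H1 -> H1
  add 90.40.227.112/29 -> H0 at depth 29
  lookup 90.40.227.119: bits 01011010001010001110001101110 walk d0:H2→d1:-→d2:-→d3:-→d4:-→d5:-→d6:-→d7:-→d8:-→d9:-→d10:-→d11:-→d12:-→d13:-→d14:-→d15:-→d16:-→d17:-→d18:-→d19:-→d20:-→d21:-→d22:-→d23:-→d24:-→d25:-→d26:-→d27:-→d28:-→d29:H0 -> H0
  lookup 177.108.122.94: bits 10 walk d0:H2→d1:-→d2:- -> H2
  lookup 90.40.227.115: bits 01011010001010001110001101110 walk d0:H2→d1:-→d2:-→d3:-→d4:-→d5:-→d6:-→d7:-→d8:-→d9:-→d10:-→d11:-→d12:-→d13:-→d14:-→d15:-→d16:-→d17:-→d18:-→d19:-→d20:-→d21:-→d22:-→d23:-→d24:-→d25:-→d26:-→d27:-→d28:-→d29:H0 -> H0
  del 143.250.0.0/16 (clear depth 16)
  lookup 90.40.227.115: bits 01011010001010001110001101110 walk d0:H2→d1:-→d2:-→d3:-→d4:-→d5:-→d6:-→d7:-→d8:-→d9:-→d10:-→d11:-→d12:-→d13:-→d14:-→d15:-→d16:-→d17:-→d18:-→d19:-→d20:-→d21:-→d22:-→d23:-→d24:-→d25:-→d26:-→d27:-→d28:-→d29:H0 -> H0

== LOOKUPS ==
["H2","H0","H2","H0","H1","H0","H2","H0","H0"]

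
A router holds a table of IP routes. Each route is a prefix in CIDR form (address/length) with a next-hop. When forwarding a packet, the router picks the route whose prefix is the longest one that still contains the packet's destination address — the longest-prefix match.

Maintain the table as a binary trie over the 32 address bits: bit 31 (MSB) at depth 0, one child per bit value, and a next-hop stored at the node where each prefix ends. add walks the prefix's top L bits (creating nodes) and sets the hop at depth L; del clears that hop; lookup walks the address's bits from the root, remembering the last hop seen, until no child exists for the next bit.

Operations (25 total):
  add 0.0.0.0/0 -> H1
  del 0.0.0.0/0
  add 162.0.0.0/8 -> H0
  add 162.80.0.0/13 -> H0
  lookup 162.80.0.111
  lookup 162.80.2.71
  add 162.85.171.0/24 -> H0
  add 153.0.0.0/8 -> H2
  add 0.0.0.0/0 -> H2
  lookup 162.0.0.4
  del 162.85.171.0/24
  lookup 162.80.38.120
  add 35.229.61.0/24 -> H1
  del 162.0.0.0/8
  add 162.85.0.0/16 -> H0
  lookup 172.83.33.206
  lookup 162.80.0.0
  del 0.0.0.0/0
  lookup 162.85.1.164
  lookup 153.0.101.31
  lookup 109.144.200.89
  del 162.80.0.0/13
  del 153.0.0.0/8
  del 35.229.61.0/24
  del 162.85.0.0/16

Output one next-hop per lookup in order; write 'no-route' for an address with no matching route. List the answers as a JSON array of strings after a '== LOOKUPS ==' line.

Apply in order:
  add 0.0.0.0/0 -> H1 at depth 0
  del 0.0.0.0/0 (clear depth 0)
  add 162.0.0.0/8 -> H0 at depth 8
  add 162.80.0.0/13 -> H0 at depth 13
  Q 162.80.0.111: descend 1010001001010 ; hops seen [H0,H0] ; pick H0
  Q 162.80.2.71: descend 1010001001010 ; hops seen [H0,H0] ; pick H0
  add 162.85.171.0/24 -> H0 at depth 24
  add 153.0.0.0/8 -> H2 at depth 8
  add 0.0.0.0/0 -> H2 at depth 0
  Q 162.0.0.4: descend 101000100 ; hops seen [H2,H0] ; pick H0
  del 162.85.171.0/24 (clear depth 24)
  Q 162.80.38.120: descend 1010001001010 ; hops seen [H2,H0,H0] ; pick H0
  add 35.229.61.0/24 -> H1 at depth 24
  del 162.0.0.0/8 (clear depth 8)
  add 162.85.0.0/16 -> H0 at depth 16
  Q 172.83.33.206: descend 1010 ; hops seen [H2] ; pick H2
  Q 162.80.0.0: descend 1010001001010 ; hops seen [H2,H0] ; pick H0
  del 0.0.0.0/0 (clear depth 0)
  Q 162.85.1.164: descend 1010001001010101 ; hops seen [H0,H0] ; pick H0
  Q 153.0.101.31: descend 10011001 ; hops seen [H2] ; pick H2
  Q 109.144.200.89: descend 0 ; hops seen [∅] ; pick no-route
  del 162.80.0.0/13 (clear depth 13)
  del 153.0.0.0/8 (clear depth 8)
  del 35.229.61.0/24 (clear depth 24)
  del 162.85.0.0/16 (clear depth 16)

== LOOKUPS ==
["H0","H0","H0","H0","H2","H0","H0","H2","no-route"]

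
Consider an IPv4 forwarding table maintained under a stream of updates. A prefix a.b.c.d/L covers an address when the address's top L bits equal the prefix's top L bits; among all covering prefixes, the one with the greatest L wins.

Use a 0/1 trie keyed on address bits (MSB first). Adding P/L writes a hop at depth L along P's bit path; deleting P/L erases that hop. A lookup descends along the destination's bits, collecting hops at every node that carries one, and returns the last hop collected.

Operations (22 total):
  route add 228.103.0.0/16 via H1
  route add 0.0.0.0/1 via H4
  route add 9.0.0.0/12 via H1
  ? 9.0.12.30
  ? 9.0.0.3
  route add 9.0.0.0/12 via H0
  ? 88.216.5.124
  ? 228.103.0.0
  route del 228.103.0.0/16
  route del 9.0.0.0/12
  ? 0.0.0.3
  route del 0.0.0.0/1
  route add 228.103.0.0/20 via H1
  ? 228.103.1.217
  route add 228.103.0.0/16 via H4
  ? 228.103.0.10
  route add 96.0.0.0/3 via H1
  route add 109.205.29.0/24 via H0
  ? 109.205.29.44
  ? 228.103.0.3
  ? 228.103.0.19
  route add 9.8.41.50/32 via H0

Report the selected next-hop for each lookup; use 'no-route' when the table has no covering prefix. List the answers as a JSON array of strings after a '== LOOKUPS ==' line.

Apply in order:
  + 228.103.0.0/16 (H1) depth=16
  + 0.0.0.0/1 (H4) depth=1
  + 9.0.0.0/12 (H1) depth=12
  Q 9.0.12.30: descend 000010010000 ; hops seen [H4,H1] ; pick H1
  Q 9.0.0.3: descend 000010010000 ; hops seen [H4,H1] ; pick H1
  + 9.0.0.0/12 (H0) depth=12
  Q 88.216.5.124: descend 0 ; hops seen [H4] ; pick H4
  Q 228.103.0.0: descend 1110010001100111 ; hops seen [H1] ; pick H1
  del 228.103.0.0/16 (clear depth 16)
  del 9.0.0.0/12 (clear depth 12)
  Q 0.0.0.3: descend 0000 ; hops seen [H4] ; pick H4
  del 0.0.0.0/1 (clear depth 1)
  + 228.103.0.0/20 (H1) depth=20
  Q 228.103.1.217: descend 11100100011001110000 ; hops seen [H1] ; pick H1
  + 228.103.0.0/16 (H4) depth=16
  Q 228.103.0.10: descend 11100100011001110000 ; hops seen [H4,H1] ; pick H1
  + 96.0.0.0/3 (H1) depth=3
  + 109.205.29.0/24 (H0) depth=24
  Q 109.205.29.44: descend 011011011100110100011101 ; hops seen [H1,H0] ; pick H0
  Q 228.103.0.3: descend 11100100011001110000 ; hops seen [H4,H1] ; pick H1
  Q 228.103.0.19: descend 11100100011001110000 ; hops seen [H4,H1] ; pick H1
  + 9.8.41.50/32 (H0) depth=32

== LOOKUPS ==
["H1","H1","H4","H1","H4","H1","H1","H0","H1","H1"]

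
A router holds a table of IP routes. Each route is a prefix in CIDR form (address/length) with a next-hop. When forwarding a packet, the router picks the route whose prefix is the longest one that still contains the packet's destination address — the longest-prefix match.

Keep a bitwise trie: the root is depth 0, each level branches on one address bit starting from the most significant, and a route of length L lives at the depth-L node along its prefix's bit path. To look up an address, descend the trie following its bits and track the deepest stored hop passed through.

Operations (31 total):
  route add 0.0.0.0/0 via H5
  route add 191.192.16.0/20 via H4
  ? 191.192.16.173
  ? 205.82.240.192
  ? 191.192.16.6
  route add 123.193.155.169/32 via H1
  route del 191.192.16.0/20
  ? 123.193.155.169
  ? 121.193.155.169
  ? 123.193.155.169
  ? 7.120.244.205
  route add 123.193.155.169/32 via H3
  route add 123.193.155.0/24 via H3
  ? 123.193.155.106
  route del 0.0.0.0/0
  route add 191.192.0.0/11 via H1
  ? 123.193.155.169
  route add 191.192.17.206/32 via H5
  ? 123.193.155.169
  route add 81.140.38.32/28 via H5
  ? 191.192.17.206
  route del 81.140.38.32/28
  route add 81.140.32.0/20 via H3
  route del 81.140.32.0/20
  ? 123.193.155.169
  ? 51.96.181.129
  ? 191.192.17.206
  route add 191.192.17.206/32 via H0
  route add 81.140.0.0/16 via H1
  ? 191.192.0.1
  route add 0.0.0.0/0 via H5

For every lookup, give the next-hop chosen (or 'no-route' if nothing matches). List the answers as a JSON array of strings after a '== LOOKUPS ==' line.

Trace:
  + 0.0.0.0/0 (H5) depth=0
  + 191.192.16.0/20 (H4) depth=20
  lookup 191.192.16.173: bits 10111111110000000001 walk d0:H5→d1:-→d2:-→d3:-→d4:-→d5:-→d6:-→d7:-→d8:-→d9:-→d10:-→d11:-→d12:-→d13:-→d14:-→d15:-→d16:-→d17:-→d18:-→d19:-→d20:H4 -> H4
  lookup 205.82.240.192: bits 1 walk d0:H5→d1:- -> H5
  lookup 191.192.16.6: bits 10111111110000000001 walk d0:H5→d1:-→d2:-→d3:-→d4:-→d5:-→d6:-→d7:-→d8:-→d9:-→d10:-→d11:-→d12:-→d13:-→d14:-→d15:-→d16:-→d17:-→d18:-→d19:-→d20:H4 -> H4
  + 123.193.155.169/32 (H1) depth=32
  del 191.192.16.0/20 (clear depth 20)
  lookup 123.193.155.169: bits 01111011110000011001101110101001 walk d0:H5→d1:-→d2:-→d3:-→d4:-→d5:-→d6:-→d7:-→d8:-→d9:-→d10:-→d11:-→d12:-→d13:-→d14:-→d15:-→d16:-→d17:-→d18:-→d19:-→d20:-→d21:-→d22:-→d23:-→d24:-→d25:-→d26:-→d27:-→d28:-→d29:-→d30:-→d31:-→d32:H1 -> H1
  lookup 121.193.155.169: bits 011110 walk d0:H5→d1:-→d2:-→d3:-→d4:-→d5:-→d6:- -> H5
  lookup 123.193.155.169: bits 01111011110000011001101110101001 walk d0:H5→d1:-→d2:-→d3:-→d4:-→d5:-→d6:-→d7:-→d8:-→d9:-→d10:-→d11:-→d12:-→d13:-→d14:-→d15:-→d16:-→d17:-→d18:-→d19:-→d20:-→d21:-→d22:-→d23:-→d24:-→d25:-→d26:-→d27:-→d28:-→d29:-→d30:-→d31:-→d32:H1 -> H1
  lookup 7.120.244.205: bits 0 walk d0:H5→d1:- -> H5
  + 123.193.155.169/32 (H3) depth=32
  + 123.193.155.0/24 (H3) depth=24
  lookup 123.193.155.106: bits 011110111100000110011011 walk d0:H5→d1:-→d2:-→d3:-→d4:-→d5:-→d6:-→d7:-→d8:-→d9:-→d10:-→d11:-→d12:-→d13:-→d14:-→d15:-→d16:-→d17:-→d18:-→d19:-→d20:-→d21:-→d22:-→d23:-→d24:H3 -> H3
  del 0.0.0.0/0 (clear depth 0)
  + 191.192.0.0/11 (H1) depth=11
  lookup 123.193.155.169: bits 01111011110000011001101110101001 walk d0:-→d1:-→d2:-→d3:-→d4:-→d5:-→d6:-→d7:-→d8:-→d9:-→d10:-→d11:-→d12:-→d13:-→d14:-→d15:-→d16:-→d17:-→d18:-→d19:-→d20:-→d21:-→d22:-→d23:-→d24:H3→d25:-→d26:-→d27:-→d28:-→d29:-→d30:-→d31:-→d32:H3 -> H3
  + 191.192.17.206/32 (H5) depth=32
  lookup 123.193.155.169: bits 01111011110000011001101110101001 walk d0:-→d1:-→d2:-→d3:-→d4:-→d5:-→d6:-→d7:-→d8:-→d9:-→d10:-→d11:-→d12:-→d13:-→d14:-→d15:-→d16:-→d17:-→d18:-→d19:-→d20:-→d21:-→d22:-→d23:-→d24:H3→d25:-→d26:-→d27:-→d28:-→d29:-→d30:-→d31:-→d32:H3 -> H3
  + 81.140.38.32/28 (H5) depth=28
  lookup 191.192.17.206: bits 10111111110000000001000111001110 walk d0:-→d1:-→d2:-→d3:-→d4:-→d5:-→d6:-→d7:-→d8:-→d9:-→d10:-→d11:H1→d12:-→d13:-→d14:-→d15:-→d16:-→d17:-→d18:-→d19:-→d20:-→d21:-→d22:-→d23:-→d24:-→d25:-→d26:-→d27:-→d28:-→d29:-→d30:-→d31:-→d32:H5 -> H5
  del 81.140.38.32/28 (clear depth 28)
  + 81.140.32.0/20 (H3) depth=20
  del 81.140.32.0/20 (clear depth 20)
  lookup 123.193.155.169: bits 01111011110000011001101110101001 walk d0:-→d1:-→d2:-→d3:-→d4:-→d5:-→d6:-→d7:-→d8:-→d9:-→d10:-→d11:-→d12:-→d13:-→d14:-→d15:-→d16:-→d17:-→d18:-→d19:-→d20:-→d21:-→d22:-→d23:-→d24:H3→d25:-→d26:-→d27:-→d28:-→d29:-→d30:-→d31:-→d32:H3 -> H3
  lookup 51.96.181.129: bits 0 walk d0:-→d1:- -> no-route
  lookup 191.192.17.206: bits 10111111110000000001000111001110 walk d0:-→d1:-→d2:-→d3:-→d4:-→d5:-→d6:-→d7:-→d8:-→d9:-→d10:-→d11:H1→d12:-→d13:-→d14:-→d15:-→d16:-→d17:-→d18:-→d19:-→d20:-→d21:-→d22:-→d23:-→d24:-→d25:-→d26:-→d27:-→d28:-→d29:-→d30:-→d31:-→d32:H5 -> H5
  + 191.192.17.206/32 (H0) depth=32
  + 81.140.0.0/16 (H1) depth=16
  lookup 191.192.0.1: bits 1011111111000000000 walk d0:-→d1:-→d2:-→d3:-→d4:-→d5:-→d6:-→d7:-→d8:-→d9:-→d10:-→d11:H1→d12:-→d13:-→d14:-→d15:-→d16:-→d17:-→d18:-→d19:- -> H1
  + 0.0.0.0/0 (H5) depth=0

== LOOKUPS ==
["H4","H5","H4","H1","H5","H1","H5","H3","H3","H3","H5","H3","no-route","H5","H1"]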